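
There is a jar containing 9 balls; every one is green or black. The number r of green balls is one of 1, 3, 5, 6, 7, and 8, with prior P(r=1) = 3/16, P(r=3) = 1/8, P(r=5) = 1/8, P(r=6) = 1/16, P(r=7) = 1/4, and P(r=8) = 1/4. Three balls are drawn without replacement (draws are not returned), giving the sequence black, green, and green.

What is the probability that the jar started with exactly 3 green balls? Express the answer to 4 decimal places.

0.0816

Under each hypothesis, the probability of the observed sequence is: P(data | r = 1) = (8/9)(1/8)(0/7) = 0; P(data | r = 3) = (6/9)(3/8)(2/7) = 1/14; P(data | r = 5) = (4/9)(5/8)(4/7) = 10/63; P(data | r = 6) = (3/9)(6/8)(5/7) = 5/28; P(data | r = 7) = (2/9)(7/8)(6/7) = 1/6; P(data | r = 8) = (1/9)(8/8)(7/7) = 1/9.
Multiplying each by its prior: 3/16 · 0 = 0, 1/8 · 1/14 = 1/112, 1/8 · 10/63 = 5/252, 1/16 · 5/28 = 5/448, 1/4 · 1/6 = 1/24, 1/4 · 1/9 = 1/36; these sum to 7/64.
So P(r = 3 | data) = (1/112) / (7/64) = 4/49.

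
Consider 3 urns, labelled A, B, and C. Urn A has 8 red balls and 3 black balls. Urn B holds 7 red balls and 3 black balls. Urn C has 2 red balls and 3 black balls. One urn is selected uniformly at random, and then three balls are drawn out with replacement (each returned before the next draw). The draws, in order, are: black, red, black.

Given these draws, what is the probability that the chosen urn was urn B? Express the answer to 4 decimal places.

The likelihood of the observed sequence under each hypothesis: P(data | urn A) = (3/11)(8/11)(3/11) = 0.054095; P(data | urn B) = (3/10)(7/10)(3/10) = 0.063; P(data | urn C) = (3/5)(2/5)(3/5) = 0.144.
Multiplying each by its prior: 1/3 · 0.054095 = 0.018032, 1/3 · 0.063 = 0.021, 1/3 · 0.144 = 0.048; these sum to 0.087032.
Hence P(urn B | data) = (0.021) / (0.087032) = 0.24129.

0.2413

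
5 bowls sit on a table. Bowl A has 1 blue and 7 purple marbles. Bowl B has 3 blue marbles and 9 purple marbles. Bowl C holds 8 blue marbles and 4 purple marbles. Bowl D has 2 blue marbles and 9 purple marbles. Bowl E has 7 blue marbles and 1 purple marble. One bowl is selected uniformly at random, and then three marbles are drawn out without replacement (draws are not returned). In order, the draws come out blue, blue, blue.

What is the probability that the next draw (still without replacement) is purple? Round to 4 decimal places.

0.2745

Under each hypothesis, the probability of the observed sequence is: P(data | bowl A) = (1/8)(0/7) = 0; P(data | bowl B) = (3/12)(2/11)(1/10) = 0.0045455; P(data | bowl C) = (8/12)(7/11)(6/10) = 0.25455; P(data | bowl D) = (2/11)(1/10)(0/9) = 0; P(data | bowl E) = (7/8)(6/7)(5/6) = 0.625.
Multiplying each by its prior: 1/5 · 0 = 0, 1/5 · 0.0045455 = 0.00090909, 1/5 · 0.25455 = 0.050909, 1/5 · 0 = 0, 1/5 · 0.625 = 0.125; summing to 0.17682.
Normalising, the posterior is P(bowl A | data) = 0, P(bowl B | data) = 0.0051414, P(bowl C | data) = 0.28792, P(bowl D | data) = 0, P(bowl E | data) = 0.70694.
Averaging over the posterior, P(purple next | data) = (1)(0.0051414) + (4/9)(0.28792) + (1/5)(0.70694) = 0.27449.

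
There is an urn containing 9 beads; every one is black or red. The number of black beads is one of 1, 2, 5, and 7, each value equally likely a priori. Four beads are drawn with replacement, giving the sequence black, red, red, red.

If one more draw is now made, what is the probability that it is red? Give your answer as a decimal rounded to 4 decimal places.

Compute the likelihood of the observed sequence for each case: P(data | r = 1) = (1/9)(8/9)(8/9)(8/9) = 0.078037; P(data | r = 2) = (2/9)(7/9)(7/9)(7/9) = 0.10456; P(data | r = 5) = (5/9)(4/9)(4/9)(4/9) = 0.048773; P(data | r = 7) = (7/9)(2/9)(2/9)(2/9) = 0.0085353.
Multiplying each by its prior: 1/4 · 0.078037 = 0.019509, 1/4 · 0.10456 = 0.026139, 1/4 · 0.048773 = 0.012193, 1/4 · 0.0085353 = 0.0021338; with total 0.059976.
The posterior is then P(r = 1 | data) = 0.32529, P(r = 2 | data) = 0.43583, P(r = 5 | data) = 0.2033, P(r = 7 | data) = 0.035578.
The predictive probability is P(red next | data) = (8/9)(0.32529) + (7/9)(0.43583) + (4/9)(0.2033) + (2/9)(0.035578) = 0.72639.

0.7264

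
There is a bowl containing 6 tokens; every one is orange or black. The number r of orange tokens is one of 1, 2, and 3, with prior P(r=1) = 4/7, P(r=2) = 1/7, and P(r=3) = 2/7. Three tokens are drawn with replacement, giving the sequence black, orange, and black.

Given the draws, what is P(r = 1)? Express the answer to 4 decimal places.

0.5376

Under each hypothesis, the probability of the observed sequence is: P(data | r = 1) = (5/6)(1/6)(5/6) = 25/216; P(data | r = 2) = (4/6)(2/6)(4/6) = 4/27; P(data | r = 3) = (3/6)(3/6)(3/6) = 1/8.
Multiplying each by its prior: 4/7 · 25/216 = 25/378, 1/7 · 4/27 = 4/189, 2/7 · 1/8 = 1/28; with total 31/252.
Hence P(r = 1 | data) = (25/378) / (31/252) = 50/93.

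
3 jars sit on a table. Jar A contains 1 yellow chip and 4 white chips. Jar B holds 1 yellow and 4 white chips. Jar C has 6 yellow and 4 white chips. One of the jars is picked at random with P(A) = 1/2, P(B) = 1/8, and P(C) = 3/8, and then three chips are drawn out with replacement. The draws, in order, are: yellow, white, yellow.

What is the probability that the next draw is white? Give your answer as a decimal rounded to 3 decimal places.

0.508

The likelihood of the observed sequence under each hypothesis: P(data | jar A) = (1/5)(4/5)(1/5) = 4/125; P(data | jar B) = (1/5)(4/5)(1/5) = 4/125; P(data | jar C) = (6/10)(4/10)(6/10) = 18/125.
The prior-weighted likelihoods are 1/2 · 4/125 = 2/125, 1/8 · 4/125 = 1/250, 3/8 · 18/125 = 27/500; summing to 37/500.
Normalising, the posterior is P(jar A | data) = 8/37, P(jar B | data) = 2/37, P(jar C | data) = 27/37.
The predictive probability is P(white next | data) = (4/5)(8/37) + (4/5)(2/37) + (2/5)(27/37) = 94/185.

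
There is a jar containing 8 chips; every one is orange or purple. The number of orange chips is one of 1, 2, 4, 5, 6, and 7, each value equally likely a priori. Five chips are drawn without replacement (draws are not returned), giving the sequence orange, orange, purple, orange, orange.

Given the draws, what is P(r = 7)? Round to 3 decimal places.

0.417

For each hypothesis, P(data | H) works out to: P(data | r = 1) = (1/8)(0/7) = 0; P(data | r = 2) = (2/8)(1/7)(6/6)(0/5) = 0; P(data | r = 4) = (4/8)(3/7)(4/6)(2/5)(1/4) = 1/70; P(data | r = 5) = (5/8)(4/7)(3/6)(3/5)(2/4) = 3/56; P(data | r = 6) = (6/8)(5/7)(2/6)(4/5)(3/4) = 3/28; P(data | r = 7) = (7/8)(6/7)(1/6)(5/5)(4/4) = 1/8.
Multiplying each by its prior: 1/6 · 0 = 0, 1/6 · 0 = 0, 1/6 · 1/70 = 1/420, 1/6 · 3/56 = 1/112, 1/6 · 3/28 = 1/56, 1/6 · 1/8 = 1/48; these sum to 1/20.
Therefore the posterior P(r = 7 | data) = (1/48) / (1/20) = 5/12.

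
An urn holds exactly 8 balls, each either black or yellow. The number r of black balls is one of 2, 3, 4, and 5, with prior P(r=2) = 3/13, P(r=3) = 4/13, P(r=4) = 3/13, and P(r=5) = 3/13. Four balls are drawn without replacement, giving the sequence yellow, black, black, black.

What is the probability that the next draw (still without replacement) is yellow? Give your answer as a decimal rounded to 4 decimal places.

0.6392

Compute the likelihood of the observed sequence for each case: P(data | r = 2) = (6/8)(2/7)(1/6)(0/5) = 0; P(data | r = 3) = (5/8)(3/7)(2/6)(1/5) = 0.017857; P(data | r = 4) = (4/8)(4/7)(3/6)(2/5) = 0.057143; P(data | r = 5) = (3/8)(5/7)(4/6)(3/5) = 0.10714.
The prior-weighted likelihoods are 3/13 · 0 = 0, 4/13 · 0.017857 = 0.0054945, 3/13 · 0.057143 = 0.013187, 3/13 · 0.10714 = 0.024725; with total 0.043407.
Dividing through by the total gives posterior P(r = 2 | data) = 0, P(r = 3 | data) = 0.12658, P(r = 4 | data) = 0.3038, P(r = 5 | data) = 0.56962.
Averaging over the posterior, P(yellow next | data) = (1)(0.12658) + (3/4)(0.3038) + (1/2)(0.56962) = 0.63924.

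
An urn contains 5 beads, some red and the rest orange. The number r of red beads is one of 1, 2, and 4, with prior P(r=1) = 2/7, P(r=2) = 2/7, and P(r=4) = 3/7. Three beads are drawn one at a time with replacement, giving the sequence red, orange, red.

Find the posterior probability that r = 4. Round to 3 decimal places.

Compute the likelihood of the observed sequence for each case: P(data | r = 1) = (1/5)(4/5)(1/5) = 4/125; P(data | r = 2) = (2/5)(3/5)(2/5) = 12/125; P(data | r = 4) = (4/5)(1/5)(4/5) = 16/125.
Weighting by the prior gives 2/7 · 4/125 = 8/875, 2/7 · 12/125 = 24/875, 3/7 · 16/125 = 48/875; these sum to 16/175.
By Bayes' rule, P(r = 4 | data) = (48/875) / (16/175) = 3/5.

0.600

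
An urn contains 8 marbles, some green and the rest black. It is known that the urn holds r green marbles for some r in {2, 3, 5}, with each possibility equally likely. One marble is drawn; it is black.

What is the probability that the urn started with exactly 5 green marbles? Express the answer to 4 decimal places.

0.2143

For each hypothesis, P(data | H) works out to: P(data | r = 2) = (6/8) = 3/4; P(data | r = 3) = (5/8) = 5/8; P(data | r = 5) = (3/8) = 3/8.
Multiplying each by its prior: 1/3 · 3/4 = 1/4, 1/3 · 5/8 = 5/24, 1/3 · 3/8 = 1/8; summing to 7/12.
Therefore the posterior P(r = 5 | data) = (1/8) / (7/12) = 3/14.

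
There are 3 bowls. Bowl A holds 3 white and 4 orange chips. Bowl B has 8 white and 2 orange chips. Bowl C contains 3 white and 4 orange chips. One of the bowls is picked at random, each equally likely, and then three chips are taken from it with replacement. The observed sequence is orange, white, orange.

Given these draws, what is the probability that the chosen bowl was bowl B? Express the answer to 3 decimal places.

Compute the likelihood of the observed sequence for each case: P(data | bowl A) = (4/7)(3/7)(4/7) = 0.13994; P(data | bowl B) = (2/10)(8/10)(2/10) = 0.032; P(data | bowl C) = (4/7)(3/7)(4/7) = 0.13994.
Multiplying each by its prior: 1/3 · 0.13994 = 0.046647, 1/3 · 0.032 = 0.010667, 1/3 · 0.13994 = 0.046647; these sum to 0.10396.
Hence P(bowl B | data) = (0.010667) / (0.10396) = 0.1026.

0.103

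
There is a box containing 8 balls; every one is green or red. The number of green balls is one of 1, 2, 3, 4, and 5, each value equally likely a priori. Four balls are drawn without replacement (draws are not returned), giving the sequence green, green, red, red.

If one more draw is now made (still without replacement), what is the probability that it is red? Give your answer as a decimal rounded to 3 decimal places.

0.568

For each hypothesis, P(data | H) works out to: P(data | r = 1) = (1/8)(0/7) = 0; P(data | r = 2) = (2/8)(1/7)(6/6)(5/5) = 1/28; P(data | r = 3) = (3/8)(2/7)(5/6)(4/5) = 1/14; P(data | r = 4) = (4/8)(3/7)(4/6)(3/5) = 3/35; P(data | r = 5) = (5/8)(4/7)(3/6)(2/5) = 1/14.
Weighting by the prior gives 1/5 · 0 = 0, 1/5 · 1/28 = 1/140, 1/5 · 1/14 = 1/70, 1/5 · 3/35 = 3/175, 1/5 · 1/14 = 1/70; these sum to 37/700.
Normalising, the posterior is P(r = 1 | data) = 0, P(r = 2 | data) = 5/37, P(r = 3 | data) = 10/37, P(r = 4 | data) = 12/37, P(r = 5 | data) = 10/37.
Averaging over the posterior, P(red next | data) = (1)(5/37) + (3/4)(10/37) + (1/2)(12/37) + (1/4)(10/37) = 21/37.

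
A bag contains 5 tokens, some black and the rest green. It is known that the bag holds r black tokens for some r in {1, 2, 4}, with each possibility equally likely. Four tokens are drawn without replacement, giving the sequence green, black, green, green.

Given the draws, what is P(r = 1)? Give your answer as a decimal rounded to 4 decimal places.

Under each hypothesis, the probability of the observed sequence is: P(data | r = 1) = (4/5)(1/4)(3/3)(2/2) = 1/5; P(data | r = 2) = (3/5)(2/4)(2/3)(1/2) = 1/10; P(data | r = 4) = (1/5)(4/4)(0/3) = 0.
The prior-weighted likelihoods are 1/3 · 1/5 = 1/15, 1/3 · 1/10 = 1/30, 1/3 · 0 = 0; with total 1/10.
So P(r = 1 | data) = (1/15) / (1/10) = 2/3.

0.6667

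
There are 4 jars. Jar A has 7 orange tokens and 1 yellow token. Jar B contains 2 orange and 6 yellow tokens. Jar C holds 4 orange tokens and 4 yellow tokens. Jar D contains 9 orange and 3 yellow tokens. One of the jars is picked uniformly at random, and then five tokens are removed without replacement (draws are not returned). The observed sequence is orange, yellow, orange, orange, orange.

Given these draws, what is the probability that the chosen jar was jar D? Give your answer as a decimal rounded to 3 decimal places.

0.407

Compute the likelihood of the observed sequence for each case: P(data | jar A) = (7/8)(1/7)(6/6)(5/5)(4/4) = 0.125; P(data | jar B) = (2/8)(6/7)(1/6)(0/5) = 0; P(data | jar C) = (4/8)(4/7)(3/6)(2/5)(1/4) = 0.014286; P(data | jar D) = (9/12)(3/11)(8/10)(7/9)(6/8) = 0.095455.
Multiplying each by its prior: 1/4 · 0.125 = 0.03125, 1/4 · 0 = 0, 1/4 · 0.014286 = 0.0035714, 1/4 · 0.095455 = 0.023864; with total 0.058685.
By Bayes' rule, P(jar D | data) = (0.023864) / (0.058685) = 0.40664.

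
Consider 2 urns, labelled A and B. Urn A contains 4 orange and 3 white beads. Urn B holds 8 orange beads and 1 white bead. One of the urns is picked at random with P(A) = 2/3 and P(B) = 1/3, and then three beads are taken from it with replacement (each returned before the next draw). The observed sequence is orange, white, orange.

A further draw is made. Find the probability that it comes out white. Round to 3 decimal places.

Under each hypothesis, the probability of the observed sequence is: P(data | urn A) = (4/7)(3/7)(4/7) = 0.13994; P(data | urn B) = (8/9)(1/9)(8/9) = 0.087791.
Multiplying each by its prior: 2/3 · 0.13994 = 0.093294, 1/3 · 0.087791 = 0.029264; summing to 0.12256.
Dividing through by the total gives posterior P(urn A | data) = 0.76123, P(urn B | data) = 0.23877.
The predictive probability is P(white next | data) = (3/7)(0.76123) + (1/9)(0.23877) = 0.35277.

0.353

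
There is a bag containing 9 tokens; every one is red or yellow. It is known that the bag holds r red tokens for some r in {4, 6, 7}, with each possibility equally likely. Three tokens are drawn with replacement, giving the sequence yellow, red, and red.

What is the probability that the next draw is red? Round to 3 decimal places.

For each hypothesis, P(data | H) works out to: P(data | r = 4) = (5/9)(4/9)(4/9) = 0.10974; P(data | r = 6) = (3/9)(6/9)(6/9) = 0.14815; P(data | r = 7) = (2/9)(7/9)(7/9) = 0.13443.
Multiplying each by its prior: 1/3 · 0.10974 = 0.03658, 1/3 · 0.14815 = 0.049383, 1/3 · 0.13443 = 0.04481; summing to 0.13077.
Normalising, the posterior is P(r = 4 | data) = 0.27972, P(r = 6 | data) = 0.37762, P(r = 7 | data) = 0.34266.
So P(red next | data) = Σ P(red next | H) P(H | data) = (4/9)(0.27972) + (2/3)(0.37762) + (7/9)(0.34266) = 0.64258.

0.643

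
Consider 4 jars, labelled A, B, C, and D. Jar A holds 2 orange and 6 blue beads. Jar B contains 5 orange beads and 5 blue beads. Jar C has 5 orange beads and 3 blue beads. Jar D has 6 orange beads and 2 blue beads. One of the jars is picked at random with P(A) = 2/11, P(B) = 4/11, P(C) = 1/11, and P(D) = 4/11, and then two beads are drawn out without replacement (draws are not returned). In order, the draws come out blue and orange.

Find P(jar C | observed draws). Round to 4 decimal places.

0.1005

For each hypothesis, P(data | H) works out to: P(data | jar A) = (6/8)(2/7) = 0.21429; P(data | jar B) = (5/10)(5/9) = 0.27778; P(data | jar C) = (3/8)(5/7) = 0.26786; P(data | jar D) = (2/8)(6/7) = 0.21429.
The prior-weighted likelihoods are 2/11 · 0.21429 = 0.038961, 4/11 · 0.27778 = 0.10101, 1/11 · 0.26786 = 0.024351, 4/11 · 0.21429 = 0.077922; summing to 0.24224.
By Bayes' rule, P(jar C | data) = (0.024351) / (0.24224) = 0.10052.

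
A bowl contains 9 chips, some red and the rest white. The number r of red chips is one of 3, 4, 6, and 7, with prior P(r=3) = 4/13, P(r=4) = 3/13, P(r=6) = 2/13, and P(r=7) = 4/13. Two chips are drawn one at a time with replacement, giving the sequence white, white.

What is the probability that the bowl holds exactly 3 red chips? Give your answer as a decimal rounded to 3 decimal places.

Under each hypothesis, the probability of the observed sequence is: P(data | r = 3) = (6/9)(6/9) = 0.44444; P(data | r = 4) = (5/9)(5/9) = 0.30864; P(data | r = 6) = (3/9)(3/9) = 0.11111; P(data | r = 7) = (2/9)(2/9) = 0.049383.
Multiplying each by its prior: 4/13 · 0.44444 = 0.13675, 3/13 · 0.30864 = 0.071225, 2/13 · 0.11111 = 0.017094, 4/13 · 0.049383 = 0.015195; these sum to 0.24027.
Therefore the posterior P(r = 3 | data) = (0.13675) / (0.24027) = 0.56917.

0.569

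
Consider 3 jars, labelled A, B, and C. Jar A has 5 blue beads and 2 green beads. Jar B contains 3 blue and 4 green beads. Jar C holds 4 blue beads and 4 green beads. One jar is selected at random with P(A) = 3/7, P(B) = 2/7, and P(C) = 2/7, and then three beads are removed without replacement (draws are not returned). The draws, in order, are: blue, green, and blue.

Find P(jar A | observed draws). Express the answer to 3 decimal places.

Under each hypothesis, the probability of the observed sequence is: P(data | jar A) = (5/7)(2/6)(4/5) = 4/21; P(data | jar B) = (3/7)(4/6)(2/5) = 4/35; P(data | jar C) = (4/8)(4/7)(3/6) = 1/7.
The prior-weighted likelihoods are 3/7 · 4/21 = 4/49, 2/7 · 4/35 = 8/245, 2/7 · 1/7 = 2/49; with total 38/245.
By Bayes' rule, P(jar A | data) = (4/49) / (38/245) = 10/19.

0.526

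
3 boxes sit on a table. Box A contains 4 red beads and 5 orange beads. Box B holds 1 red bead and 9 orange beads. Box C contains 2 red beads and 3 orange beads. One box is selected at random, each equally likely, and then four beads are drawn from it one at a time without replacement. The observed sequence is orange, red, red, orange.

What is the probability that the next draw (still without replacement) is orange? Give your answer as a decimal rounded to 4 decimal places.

0.8230

The likelihood of the observed sequence under each hypothesis: P(data | box A) = (5/9)(4/8)(3/7)(4/6) = 0.079365; P(data | box B) = (9/10)(1/9)(0/8) = 0; P(data | box C) = (3/5)(2/4)(1/3)(2/2) = 0.1.
The prior-weighted likelihoods are 1/3 · 0.079365 = 0.026455, 1/3 · 0 = 0, 1/3 · 0.1 = 0.033333; these sum to 0.059788.
Dividing through by the total gives posterior P(box A | data) = 0.44248, P(box B | data) = 0, P(box C | data) = 0.55752.
Averaging over the posterior, P(orange next | data) = (3/5)(0.44248) + (1)(0.55752) = 0.82301.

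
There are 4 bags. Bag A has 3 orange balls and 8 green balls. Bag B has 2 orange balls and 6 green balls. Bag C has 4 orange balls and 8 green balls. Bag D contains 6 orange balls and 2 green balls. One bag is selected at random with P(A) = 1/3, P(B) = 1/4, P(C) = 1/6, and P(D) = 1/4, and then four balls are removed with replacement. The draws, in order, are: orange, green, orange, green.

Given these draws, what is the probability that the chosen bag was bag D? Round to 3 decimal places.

For each hypothesis, P(data | H) works out to: P(data | bag A) = (3/11)(8/11)(3/11)(8/11) = 0.039342; P(data | bag B) = (2/8)(6/8)(2/8)(6/8) = 0.035156; P(data | bag C) = (4/12)(8/12)(4/12)(8/12) = 0.049383; P(data | bag D) = (6/8)(2/8)(6/8)(2/8) = 0.035156.
Multiplying each by its prior: 1/3 · 0.039342 = 0.013114, 1/4 · 0.035156 = 0.0087891, 1/6 · 0.049383 = 0.0082305, 1/4 · 0.035156 = 0.0087891; with total 0.038922.
Therefore the posterior P(bag D | data) = (0.0087891) / (0.038922) = 0.22581.

0.226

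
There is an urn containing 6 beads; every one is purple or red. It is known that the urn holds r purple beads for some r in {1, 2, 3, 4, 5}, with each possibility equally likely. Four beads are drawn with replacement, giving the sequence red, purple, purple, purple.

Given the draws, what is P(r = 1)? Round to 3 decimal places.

Compute the likelihood of the observed sequence for each case: P(data | r = 1) = (5/6)(1/6)(1/6)(1/6) = 0.003858; P(data | r = 2) = (4/6)(2/6)(2/6)(2/6) = 0.024691; P(data | r = 3) = (3/6)(3/6)(3/6)(3/6) = 0.0625; P(data | r = 4) = (2/6)(4/6)(4/6)(4/6) = 0.098765; P(data | r = 5) = (1/6)(5/6)(5/6)(5/6) = 0.096451.
The prior-weighted likelihoods are 1/5 · 0.003858 = 0.0007716, 1/5 · 0.024691 = 0.0049383, 1/5 · 0.0625 = 0.0125, 1/5 · 0.098765 = 0.019753, 1/5 · 0.096451 = 0.01929; these sum to 0.057253.
Therefore the posterior P(r = 1 | data) = (0.0007716) / (0.057253) = 0.013477.

0.013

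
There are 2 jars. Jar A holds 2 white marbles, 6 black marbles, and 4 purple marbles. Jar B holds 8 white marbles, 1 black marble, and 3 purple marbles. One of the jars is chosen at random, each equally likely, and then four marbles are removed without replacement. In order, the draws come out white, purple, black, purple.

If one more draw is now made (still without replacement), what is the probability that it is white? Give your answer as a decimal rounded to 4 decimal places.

Compute the likelihood of the observed sequence for each case: P(data | jar A) = (2/12)(4/11)(6/10)(3/9) = 2/165; P(data | jar B) = (8/12)(3/11)(1/10)(2/9) = 2/495.
The prior-weighted likelihoods are 1/2 · 2/165 = 1/165, 1/2 · 2/495 = 1/495; with total 4/495.
Normalising, the posterior is P(jar A | data) = 3/4, P(jar B | data) = 1/4.
The predictive probability is P(white next | data) = (1/8)(3/4) + (7/8)(1/4) = 5/16.

0.3125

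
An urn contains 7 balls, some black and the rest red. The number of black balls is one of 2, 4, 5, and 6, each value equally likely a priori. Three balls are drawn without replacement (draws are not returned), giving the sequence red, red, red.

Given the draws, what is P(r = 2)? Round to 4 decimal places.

Compute the likelihood of the observed sequence for each case: P(data | r = 2) = (5/7)(4/6)(3/5) = 2/7; P(data | r = 4) = (3/7)(2/6)(1/5) = 1/35; P(data | r = 5) = (2/7)(1/6)(0/5) = 0; P(data | r = 6) = (1/7)(0/6) = 0.
The prior-weighted likelihoods are 1/4 · 2/7 = 1/14, 1/4 · 1/35 = 1/140, 1/4 · 0 = 0, 1/4 · 0 = 0; summing to 11/140.
Hence P(r = 2 | data) = (1/14) / (11/140) = 10/11.

0.9091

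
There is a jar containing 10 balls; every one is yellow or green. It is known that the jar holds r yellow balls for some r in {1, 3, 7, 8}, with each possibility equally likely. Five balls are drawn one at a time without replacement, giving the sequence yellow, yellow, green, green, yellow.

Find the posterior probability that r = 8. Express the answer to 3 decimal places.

Compute the likelihood of the observed sequence for each case: P(data | r = 1) = (1/10)(0/9) = 0; P(data | r = 3) = (3/10)(2/9)(7/8)(6/7)(1/6) = 1/120; P(data | r = 7) = (7/10)(6/9)(3/8)(2/7)(5/6) = 1/24; P(data | r = 8) = (8/10)(7/9)(2/8)(1/7)(6/6) = 1/45.
The prior-weighted likelihoods are 1/4 · 0 = 0, 1/4 · 1/120 = 1/480, 1/4 · 1/24 = 1/96, 1/4 · 1/45 = 1/180; with total 13/720.
Therefore the posterior P(r = 8 | data) = (1/180) / (13/720) = 4/13.

0.308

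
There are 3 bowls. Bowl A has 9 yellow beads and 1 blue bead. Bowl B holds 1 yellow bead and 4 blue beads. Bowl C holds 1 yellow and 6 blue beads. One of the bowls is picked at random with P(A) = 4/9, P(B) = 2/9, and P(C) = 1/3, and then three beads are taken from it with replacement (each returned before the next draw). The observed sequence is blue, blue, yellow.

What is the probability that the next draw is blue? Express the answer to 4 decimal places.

0.7881

The likelihood of the observed sequence under each hypothesis: P(data | bowl A) = (1/10)(1/10)(9/10) = 0.009; P(data | bowl B) = (4/5)(4/5)(1/5) = 0.128; P(data | bowl C) = (6/7)(6/7)(1/7) = 0.10496.
The prior-weighted likelihoods are 4/9 · 0.009 = 0.004, 2/9 · 0.128 = 0.028444, 1/3 · 0.10496 = 0.034985; these sum to 0.06743.
The posterior is then P(bowl A | data) = 0.059321, P(bowl B | data) = 0.42184, P(bowl C | data) = 0.51884.
Averaging over the posterior, P(blue next | data) = (1/10)(0.059321) + (4/5)(0.42184) + (6/7)(0.51884) = 0.78812.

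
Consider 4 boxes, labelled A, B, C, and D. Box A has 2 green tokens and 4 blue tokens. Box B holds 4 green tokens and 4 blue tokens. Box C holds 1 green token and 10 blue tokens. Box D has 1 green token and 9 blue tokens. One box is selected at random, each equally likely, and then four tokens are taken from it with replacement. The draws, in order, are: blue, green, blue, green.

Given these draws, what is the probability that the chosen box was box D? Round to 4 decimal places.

0.0639

Under each hypothesis, the probability of the observed sequence is: P(data | box A) = (4/6)(2/6)(4/6)(2/6) = 0.049383; P(data | box B) = (4/8)(4/8)(4/8)(4/8) = 0.0625; P(data | box C) = (10/11)(1/11)(10/11)(1/11) = 0.0068301; P(data | box D) = (9/10)(1/10)(9/10)(1/10) = 0.0081.
Weighting by the prior gives 1/4 · 0.049383 = 0.012346, 1/4 · 0.0625 = 0.015625, 1/4 · 0.0068301 = 0.0017075, 1/4 · 0.0081 = 0.002025; these sum to 0.031703.
So P(box D | data) = (0.002025) / (0.031703) = 0.063874.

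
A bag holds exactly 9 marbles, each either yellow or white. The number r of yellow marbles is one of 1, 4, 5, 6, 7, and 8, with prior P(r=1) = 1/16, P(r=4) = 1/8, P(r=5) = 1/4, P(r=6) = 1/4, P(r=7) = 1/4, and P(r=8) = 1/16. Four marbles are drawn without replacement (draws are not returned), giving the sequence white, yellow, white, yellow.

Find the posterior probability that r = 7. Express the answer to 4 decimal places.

Compute the likelihood of the observed sequence for each case: P(data | r = 1) = (8/9)(1/8)(7/7)(0/6) = 0; P(data | r = 4) = (5/9)(4/8)(4/7)(3/6) = 5/63; P(data | r = 5) = (4/9)(5/8)(3/7)(4/6) = 5/63; P(data | r = 6) = (3/9)(6/8)(2/7)(5/6) = 5/84; P(data | r = 7) = (2/9)(7/8)(1/7)(6/6) = 1/36; P(data | r = 8) = (1/9)(8/8)(0/7) = 0.
Weighting by the prior gives 1/16 · 0 = 0, 1/8 · 5/63 = 5/504, 1/4 · 5/63 = 5/252, 1/4 · 5/84 = 5/336, 1/4 · 1/36 = 1/144, 1/16 · 0 = 0; these sum to 13/252.
So P(r = 7 | data) = (1/144) / (13/252) = 7/52.

0.1346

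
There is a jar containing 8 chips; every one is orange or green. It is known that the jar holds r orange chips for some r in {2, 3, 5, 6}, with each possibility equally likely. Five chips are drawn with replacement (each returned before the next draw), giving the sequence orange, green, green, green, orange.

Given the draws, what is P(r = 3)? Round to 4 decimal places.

The likelihood of the observed sequence under each hypothesis: P(data | r = 2) = (2/8)(6/8)(6/8)(6/8)(2/8) = 0.026367; P(data | r = 3) = (3/8)(5/8)(5/8)(5/8)(3/8) = 0.034332; P(data | r = 5) = (5/8)(3/8)(3/8)(3/8)(5/8) = 0.020599; P(data | r = 6) = (6/8)(2/8)(2/8)(2/8)(6/8) = 0.0087891.
Weighting by the prior gives 1/4 · 0.026367 = 0.0065918, 1/4 · 0.034332 = 0.0085831, 1/4 · 0.020599 = 0.0051498, 1/4 · 0.0087891 = 0.0021973; summing to 0.022522.
Hence P(r = 3 | data) = (0.0085831) / (0.022522) = 0.3811.

0.3811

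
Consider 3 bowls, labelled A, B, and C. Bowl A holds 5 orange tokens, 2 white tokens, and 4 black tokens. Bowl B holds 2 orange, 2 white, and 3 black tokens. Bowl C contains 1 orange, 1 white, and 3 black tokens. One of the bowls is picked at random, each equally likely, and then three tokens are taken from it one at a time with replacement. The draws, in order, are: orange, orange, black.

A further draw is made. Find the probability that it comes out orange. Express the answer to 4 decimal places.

Compute the likelihood of the observed sequence for each case: P(data | bowl A) = (5/11)(5/11)(4/11) = 0.075131; P(data | bowl B) = (2/7)(2/7)(3/7) = 0.034985; P(data | bowl C) = (1/5)(1/5)(3/5) = 0.024.
Multiplying each by its prior: 1/3 · 0.075131 = 0.025044, 1/3 · 0.034985 = 0.011662, 1/3 · 0.024 = 0.008; with total 0.044706.
The posterior is then P(bowl A | data) = 0.56019, P(bowl B | data) = 0.26086, P(bowl C | data) = 0.17895.
The predictive probability is P(orange next | data) = (5/11)(0.56019) + (2/7)(0.26086) + (1/5)(0.17895) = 0.36495.

0.3650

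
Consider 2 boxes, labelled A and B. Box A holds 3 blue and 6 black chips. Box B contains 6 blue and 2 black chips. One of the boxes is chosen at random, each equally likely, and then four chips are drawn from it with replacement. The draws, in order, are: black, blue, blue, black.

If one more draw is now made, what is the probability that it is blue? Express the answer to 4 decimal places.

0.5066

Compute the likelihood of the observed sequence for each case: P(data | box A) = (6/9)(3/9)(3/9)(6/9) = 0.049383; P(data | box B) = (2/8)(6/8)(6/8)(2/8) = 0.035156.
The prior-weighted likelihoods are 1/2 · 0.049383 = 0.024691, 1/2 · 0.035156 = 0.017578; these sum to 0.042269.
Normalising, the posterior is P(box A | data) = 0.58414, P(box B | data) = 0.41586.
Averaging over the posterior, P(blue next | data) = (1/3)(0.58414) + (3/4)(0.41586) = 0.50661.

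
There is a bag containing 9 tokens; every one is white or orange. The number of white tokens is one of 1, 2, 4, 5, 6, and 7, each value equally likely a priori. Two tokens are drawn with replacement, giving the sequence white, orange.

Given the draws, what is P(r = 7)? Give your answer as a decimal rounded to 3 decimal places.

Compute the likelihood of the observed sequence for each case: P(data | r = 1) = (1/9)(8/9) = 8/81; P(data | r = 2) = (2/9)(7/9) = 14/81; P(data | r = 4) = (4/9)(5/9) = 20/81; P(data | r = 5) = (5/9)(4/9) = 20/81; P(data | r = 6) = (6/9)(3/9) = 2/9; P(data | r = 7) = (7/9)(2/9) = 14/81.
The prior-weighted likelihoods are 1/6 · 8/81 = 4/243, 1/6 · 14/81 = 7/243, 1/6 · 20/81 = 10/243, 1/6 · 20/81 = 10/243, 1/6 · 2/9 = 1/27, 1/6 · 14/81 = 7/243; these sum to 47/243.
By Bayes' rule, P(r = 7 | data) = (7/243) / (47/243) = 7/47.

0.149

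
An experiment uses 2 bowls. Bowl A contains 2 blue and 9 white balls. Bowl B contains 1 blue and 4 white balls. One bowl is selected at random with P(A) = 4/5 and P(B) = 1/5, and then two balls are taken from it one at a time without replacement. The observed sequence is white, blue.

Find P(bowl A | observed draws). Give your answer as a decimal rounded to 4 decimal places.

Compute the likelihood of the observed sequence for each case: P(data | bowl A) = (9/11)(2/10) = 9/55; P(data | bowl B) = (4/5)(1/4) = 1/5.
Multiplying each by its prior: 4/5 · 9/55 = 36/275, 1/5 · 1/5 = 1/25; summing to 47/275.
Therefore the posterior P(bowl A | data) = (36/275) / (47/275) = 36/47.

0.7660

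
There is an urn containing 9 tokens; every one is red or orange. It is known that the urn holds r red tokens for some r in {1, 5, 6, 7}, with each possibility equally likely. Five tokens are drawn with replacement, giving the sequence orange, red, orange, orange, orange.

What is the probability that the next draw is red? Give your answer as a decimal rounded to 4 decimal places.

Under each hypothesis, the probability of the observed sequence is: P(data | r = 1) = (8/9)(1/9)(8/9)(8/9)(8/9) = 0.069366; P(data | r = 5) = (4/9)(5/9)(4/9)(4/9)(4/9) = 0.021677; P(data | r = 6) = (3/9)(6/9)(3/9)(3/9)(3/9) = 0.0082305; P(data | r = 7) = (2/9)(7/9)(2/9)(2/9)(2/9) = 0.0018967.
Multiplying each by its prior: 1/4 · 0.069366 = 0.017342, 1/4 · 0.021677 = 0.0054192, 1/4 · 0.0082305 = 0.0020576, 1/4 · 0.0018967 = 0.00047418; these sum to 0.025293.
Dividing through by the total gives posterior P(r = 1 | data) = 0.68564, P(r = 5 | data) = 0.21426, P(r = 6 | data) = 0.081353, P(r = 7 | data) = 0.018748.
The predictive probability is P(red next | data) = (1/9)(0.68564) + (5/9)(0.21426) + (2/3)(0.081353) + (7/9)(0.018748) = 0.26403.

0.2640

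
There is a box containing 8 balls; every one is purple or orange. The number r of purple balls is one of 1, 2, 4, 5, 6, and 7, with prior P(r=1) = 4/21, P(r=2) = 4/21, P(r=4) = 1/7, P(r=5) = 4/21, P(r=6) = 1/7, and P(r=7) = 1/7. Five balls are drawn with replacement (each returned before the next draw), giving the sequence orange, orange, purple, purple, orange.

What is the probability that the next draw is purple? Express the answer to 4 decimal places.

0.4337

Under each hypothesis, the probability of the observed sequence is: P(data | r = 1) = (7/8)(7/8)(1/8)(1/8)(7/8) = 0.010468; P(data | r = 2) = (6/8)(6/8)(2/8)(2/8)(6/8) = 0.026367; P(data | r = 4) = (4/8)(4/8)(4/8)(4/8)(4/8) = 0.03125; P(data | r = 5) = (3/8)(3/8)(5/8)(5/8)(3/8) = 0.020599; P(data | r = 6) = (2/8)(2/8)(6/8)(6/8)(2/8) = 0.0087891; P(data | r = 7) = (1/8)(1/8)(7/8)(7/8)(1/8) = 0.0014954.
The prior-weighted likelihoods are 4/21 · 0.010468 = 0.0019938, 4/21 · 0.026367 = 0.0050223, 1/7 · 0.03125 = 0.0044643, 4/21 · 0.020599 = 0.0039237, 1/7 · 0.0087891 = 0.0012556, 1/7 · 0.0014954 = 0.00021362; these sum to 0.016873.
The posterior is then P(r = 1 | data) = 0.11816, P(r = 2 | data) = 0.29765, P(r = 4 | data) = 0.26458, P(r = 5 | data) = 0.23254, P(r = 6 | data) = 0.074412, P(r = 7 | data) = 0.01266.
Averaging over the posterior, P(purple next | data) = (1/8)(0.11816) + (1/4)(0.29765) + (1/2)(0.26458) + (5/8)(0.23254) + (3/4)(0.074412) + (7/8)(0.01266) = 0.43369.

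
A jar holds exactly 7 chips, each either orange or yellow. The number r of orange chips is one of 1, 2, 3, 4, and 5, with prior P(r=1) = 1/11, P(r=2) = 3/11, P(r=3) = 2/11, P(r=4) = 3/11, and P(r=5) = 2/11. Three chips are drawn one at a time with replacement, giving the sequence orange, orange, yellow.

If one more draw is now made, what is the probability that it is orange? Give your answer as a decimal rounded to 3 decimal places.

0.530

For each hypothesis, P(data | H) works out to: P(data | r = 1) = (1/7)(1/7)(6/7) = 0.017493; P(data | r = 2) = (2/7)(2/7)(5/7) = 0.058309; P(data | r = 3) = (3/7)(3/7)(4/7) = 0.10496; P(data | r = 4) = (4/7)(4/7)(3/7) = 0.13994; P(data | r = 5) = (5/7)(5/7)(2/7) = 0.14577.
Weighting by the prior gives 1/11 · 0.017493 = 0.0015902, 3/11 · 0.058309 = 0.015902, 2/11 · 0.10496 = 0.019083, 3/11 · 0.13994 = 0.038166, 2/11 · 0.14577 = 0.026504; summing to 0.10125.
The posterior is then P(r = 1 | data) = 0.015707, P(r = 2 | data) = 0.15707, P(r = 3 | data) = 0.18848, P(r = 4 | data) = 0.37696, P(r = 5 | data) = 0.26178.
Averaging over the posterior, P(orange next | data) = (1/7)(0.015707) + (2/7)(0.15707) + (3/7)(0.18848) + (4/7)(0.37696) + (5/7)(0.26178) = 0.53029.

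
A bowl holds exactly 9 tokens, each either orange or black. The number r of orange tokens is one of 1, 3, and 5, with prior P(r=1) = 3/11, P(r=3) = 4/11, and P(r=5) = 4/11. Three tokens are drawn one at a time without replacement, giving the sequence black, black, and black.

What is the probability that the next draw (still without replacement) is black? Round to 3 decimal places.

Under each hypothesis, the probability of the observed sequence is: P(data | r = 1) = (8/9)(7/8)(6/7) = 2/3; P(data | r = 3) = (6/9)(5/8)(4/7) = 5/21; P(data | r = 5) = (4/9)(3/8)(2/7) = 1/21.
Multiplying each by its prior: 3/11 · 2/3 = 2/11, 4/11 · 5/21 = 20/231, 4/11 · 1/21 = 4/231; these sum to 2/7.
Normalising, the posterior is P(r = 1 | data) = 7/11, P(r = 3 | data) = 10/33, P(r = 5 | data) = 2/33.
The predictive probability is P(black next | data) = (5/6)(7/11) + (1/2)(10/33) + (1/6)(2/33) = 137/198.

0.692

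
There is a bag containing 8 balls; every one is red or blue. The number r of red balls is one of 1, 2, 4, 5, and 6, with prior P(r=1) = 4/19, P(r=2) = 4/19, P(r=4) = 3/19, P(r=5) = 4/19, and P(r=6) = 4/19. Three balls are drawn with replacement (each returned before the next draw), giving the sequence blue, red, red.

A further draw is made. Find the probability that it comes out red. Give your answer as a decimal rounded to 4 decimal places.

The likelihood of the observed sequence under each hypothesis: P(data | r = 1) = (7/8)(1/8)(1/8) = 0.013672; P(data | r = 2) = (6/8)(2/8)(2/8) = 0.046875; P(data | r = 4) = (4/8)(4/8)(4/8) = 0.125; P(data | r = 5) = (3/8)(5/8)(5/8) = 0.14648; P(data | r = 6) = (2/8)(6/8)(6/8) = 0.14062.
Multiplying each by its prior: 4/19 · 0.013672 = 0.0028783, 4/19 · 0.046875 = 0.0098684, 3/19 · 0.125 = 0.019737, 4/19 · 0.14648 = 0.030839, 4/19 · 0.14062 = 0.029605; with total 0.092928.
Dividing through by the total gives posterior P(r = 1 | data) = 0.030973, P(r = 2 | data) = 0.10619, P(r = 4 | data) = 0.21239, P(r = 5 | data) = 0.33186, P(r = 6 | data) = 0.31858.
The predictive probability is P(red next | data) = (1/8)(0.030973) + (1/4)(0.10619) + (1/2)(0.21239) + (5/8)(0.33186) + (3/4)(0.31858) = 0.58296.

0.5830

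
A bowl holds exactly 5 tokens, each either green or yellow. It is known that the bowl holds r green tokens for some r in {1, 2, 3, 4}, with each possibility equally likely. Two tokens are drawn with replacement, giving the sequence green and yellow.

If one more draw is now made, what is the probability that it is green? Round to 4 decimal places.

For each hypothesis, P(data | H) works out to: P(data | r = 1) = (1/5)(4/5) = 4/25; P(data | r = 2) = (2/5)(3/5) = 6/25; P(data | r = 3) = (3/5)(2/5) = 6/25; P(data | r = 4) = (4/5)(1/5) = 4/25.
The prior-weighted likelihoods are 1/4 · 4/25 = 1/25, 1/4 · 6/25 = 3/50, 1/4 · 6/25 = 3/50, 1/4 · 4/25 = 1/25; these sum to 1/5.
The posterior is then P(r = 1 | data) = 1/5, P(r = 2 | data) = 3/10, P(r = 3 | data) = 3/10, P(r = 4 | data) = 1/5.
So P(green next | data) = Σ P(green next | H) P(H | data) = (1/5)(1/5) + (2/5)(3/10) + (3/5)(3/10) + (4/5)(1/5) = 1/2.

0.5000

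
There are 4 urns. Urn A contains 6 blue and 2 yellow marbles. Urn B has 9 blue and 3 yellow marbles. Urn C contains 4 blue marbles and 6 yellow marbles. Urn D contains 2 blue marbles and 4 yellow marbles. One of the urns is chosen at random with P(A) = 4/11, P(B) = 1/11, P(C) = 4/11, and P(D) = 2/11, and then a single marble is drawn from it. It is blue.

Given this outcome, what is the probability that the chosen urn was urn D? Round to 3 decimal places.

Compute the likelihood of this draw for each case: P(data | urn A) = (6/8) = 3/4; P(data | urn B) = (9/12) = 3/4; P(data | urn C) = (4/10) = 2/5; P(data | urn D) = (2/6) = 1/3.
Multiplying each by its prior: 4/11 · 3/4 = 3/11, 1/11 · 3/4 = 3/44, 4/11 · 2/5 = 8/55, 2/11 · 1/3 = 2/33; summing to 361/660.
Hence P(urn D | data) = (2/33) / (361/660) = 40/361.

0.111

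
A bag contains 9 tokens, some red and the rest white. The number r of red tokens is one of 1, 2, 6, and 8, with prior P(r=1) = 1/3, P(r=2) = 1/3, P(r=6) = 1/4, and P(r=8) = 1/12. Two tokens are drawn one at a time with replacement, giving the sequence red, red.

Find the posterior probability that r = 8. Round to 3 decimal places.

0.333

The likelihood of the observed sequence under each hypothesis: P(data | r = 1) = (1/9)(1/9) = 1/81; P(data | r = 2) = (2/9)(2/9) = 4/81; P(data | r = 6) = (6/9)(6/9) = 4/9; P(data | r = 8) = (8/9)(8/9) = 64/81.
Weighting by the prior gives 1/3 · 1/81 = 1/243, 1/3 · 4/81 = 4/243, 1/4 · 4/9 = 1/9, 1/12 · 64/81 = 16/243; these sum to 16/81.
By Bayes' rule, P(r = 8 | data) = (16/243) / (16/81) = 1/3.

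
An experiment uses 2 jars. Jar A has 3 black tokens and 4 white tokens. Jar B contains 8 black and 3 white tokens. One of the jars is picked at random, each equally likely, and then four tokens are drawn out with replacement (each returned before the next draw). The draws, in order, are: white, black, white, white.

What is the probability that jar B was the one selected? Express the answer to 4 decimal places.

0.1558

Compute the likelihood of the observed sequence for each case: P(data | jar A) = (4/7)(3/7)(4/7)(4/7) = 0.079967; P(data | jar B) = (3/11)(8/11)(3/11)(3/11) = 0.014753.
The prior-weighted likelihoods are 1/2 · 0.079967 = 0.039983, 1/2 · 0.014753 = 0.0073765; with total 0.04736.
Hence P(jar B | data) = (0.0073765) / (0.04736) = 0.15576.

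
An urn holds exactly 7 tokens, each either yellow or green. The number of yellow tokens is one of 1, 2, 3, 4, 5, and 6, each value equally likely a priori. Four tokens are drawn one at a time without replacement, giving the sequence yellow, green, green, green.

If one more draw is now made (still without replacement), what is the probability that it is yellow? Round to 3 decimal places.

0.333

Compute the likelihood of the observed sequence for each case: P(data | r = 1) = (1/7)(6/6)(5/5)(4/4) = 1/7; P(data | r = 2) = (2/7)(5/6)(4/5)(3/4) = 1/7; P(data | r = 3) = (3/7)(4/6)(3/5)(2/4) = 3/35; P(data | r = 4) = (4/7)(3/6)(2/5)(1/4) = 1/35; P(data | r = 5) = (5/7)(2/6)(1/5)(0/4) = 0; P(data | r = 6) = (6/7)(1/6)(0/5) = 0.
Weighting by the prior gives 1/6 · 1/7 = 1/42, 1/6 · 1/7 = 1/42, 1/6 · 3/35 = 1/70, 1/6 · 1/35 = 1/210, 1/6 · 0 = 0, 1/6 · 0 = 0; with total 1/15.
Normalising, the posterior is P(r = 1 | data) = 5/14, P(r = 2 | data) = 5/14, P(r = 3 | data) = 3/14, P(r = 4 | data) = 1/14, P(r = 5 | data) = 0, P(r = 6 | data) = 0.
Averaging over the posterior, P(yellow next | data) = (0)(5/14) + (1/3)(5/14) + (2/3)(3/14) + (1)(1/14) = 1/3.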